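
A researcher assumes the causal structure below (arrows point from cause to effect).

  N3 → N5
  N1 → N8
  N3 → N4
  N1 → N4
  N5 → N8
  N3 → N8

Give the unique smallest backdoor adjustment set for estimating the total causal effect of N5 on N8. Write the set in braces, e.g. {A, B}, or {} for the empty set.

{N3}

Variables eligible for adjustment (non-descendants of N5, excluding N5 and N8): {N1, N3, N4}.
Backdoor paths from N5 to N8:
  P1: N5 <- N3 -> N8
  P2: N5 <- N3 -> N4 <- N1 -> N8
The empty set is not sufficient: P1 (N5 <- N3 -> N8) has no collider blocking it and no conditioned non-collider, so it is open.
Try {N3}:
  P1: blocked at fork node N3 ∈ conditioning set.
  P2: blocked at fork node N3 ∈ conditioning set.
{N3} contains no descendant of N5 and blocks every backdoor path.
No other singleton works — e.g. {N1} leaves P1 open — so {N3} is the unique smallest valid adjustment set.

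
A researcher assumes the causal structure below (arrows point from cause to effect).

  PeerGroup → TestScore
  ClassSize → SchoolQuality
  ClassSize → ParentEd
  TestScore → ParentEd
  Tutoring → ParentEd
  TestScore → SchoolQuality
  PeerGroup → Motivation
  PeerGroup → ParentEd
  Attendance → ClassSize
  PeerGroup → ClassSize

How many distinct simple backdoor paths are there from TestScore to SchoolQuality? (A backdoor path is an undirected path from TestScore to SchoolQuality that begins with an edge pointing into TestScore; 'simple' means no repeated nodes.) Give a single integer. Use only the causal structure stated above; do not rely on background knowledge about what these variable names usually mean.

2

A backdoor path from TestScore to SchoolQuality is any simple undirected path whose first edge points into TestScore (i.e. leaves TestScore via a parent).
Parents of TestScore: {PeerGroup}.
Enumerating:
  P1: TestScore <- PeerGroup -> ClassSize -> SchoolQuality
  P2: TestScore <- PeerGroup -> ParentEd <- ClassSize -> SchoolQuality
That exhausts the simple backdoor paths. Count: 2.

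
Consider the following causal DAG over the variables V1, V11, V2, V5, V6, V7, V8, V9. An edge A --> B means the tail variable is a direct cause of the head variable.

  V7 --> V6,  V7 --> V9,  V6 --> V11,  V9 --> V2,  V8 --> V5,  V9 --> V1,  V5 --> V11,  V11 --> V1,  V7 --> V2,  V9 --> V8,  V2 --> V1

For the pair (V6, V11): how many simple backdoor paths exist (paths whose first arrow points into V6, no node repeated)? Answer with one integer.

7

A backdoor path from V6 to V11 is any simple undirected path whose first edge points into V6 (i.e. leaves V6 via a parent).
Parents of V6: {V7}.
Enumerating:
  P1: V6 <- V7 -> V9 -> V2 -> V1 <- V11
  P2: V6 <- V7 -> V9 -> V8 -> V5 -> V11
  P3: V6 <- V7 -> V9 -> V1 <- V11
  P4: V6 <- V7 -> V2 <- V9 -> V8 -> V5 -> V11
  P5: V6 <- V7 -> V2 <- V9 -> V1 <- V11
  P6: V6 <- V7 -> V2 -> V1 <- V9 -> V8 -> V5 -> V11
  P7: V6 <- V7 -> V2 -> V1 <- V11
That exhausts the simple backdoor paths. Count: 7.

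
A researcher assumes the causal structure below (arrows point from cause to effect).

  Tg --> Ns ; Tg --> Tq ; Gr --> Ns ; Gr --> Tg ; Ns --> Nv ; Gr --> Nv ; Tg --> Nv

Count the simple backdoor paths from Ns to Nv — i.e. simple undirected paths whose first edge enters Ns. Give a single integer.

4

A backdoor path from Ns to Nv is any simple undirected path whose first edge points into Ns (i.e. leaves Ns via a parent).
Parents of Ns: {Gr, Tg}.
Enumerating:
  P1: Ns <- Gr -> Tg -> Nv
  P2: Ns <- Gr -> Nv
  P3: Ns <- Tg <- Gr -> Nv
  P4: Ns <- Tg -> Nv
That exhausts the simple backdoor paths. Count: 4.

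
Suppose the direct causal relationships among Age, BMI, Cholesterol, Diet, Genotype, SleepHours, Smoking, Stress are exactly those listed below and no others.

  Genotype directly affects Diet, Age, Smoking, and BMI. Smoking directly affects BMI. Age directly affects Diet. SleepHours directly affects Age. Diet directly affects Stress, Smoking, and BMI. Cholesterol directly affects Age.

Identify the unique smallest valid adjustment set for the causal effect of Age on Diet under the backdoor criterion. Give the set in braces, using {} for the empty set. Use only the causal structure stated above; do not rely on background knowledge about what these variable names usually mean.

{Genotype}

Variables eligible for adjustment (non-descendants of Age, excluding Age and Diet): {Cholesterol, Genotype, SleepHours}.
Backdoor paths from Age to Diet:
  P1: Age <- Genotype -> Diet
  P2: Age <- Genotype -> Smoking <- Diet
  P3: Age <- Genotype -> Smoking -> BMI <- Diet
  P4: Age <- Genotype -> BMI <- Diet
  P5: Age <- Genotype -> BMI <- Smoking <- Diet
The empty set is not sufficient: P1 (Age <- Genotype -> Diet) has no collider blocking it and no conditioned non-collider, so it is open.
Try {Genotype}:
  P1: blocked at fork node Genotype ∈ conditioning set.
  P2: blocked at fork node Genotype ∈ conditioning set.
  P3: blocked at fork node Genotype ∈ conditioning set.
  P4: blocked at fork node Genotype ∈ conditioning set.
  P5: blocked at fork node Genotype ∈ conditioning set.
{Genotype} contains no descendant of Age and blocks every backdoor path.
No other singleton works — e.g. {SleepHours} leaves P1 open — so {Genotype} is the unique smallest valid adjustment set.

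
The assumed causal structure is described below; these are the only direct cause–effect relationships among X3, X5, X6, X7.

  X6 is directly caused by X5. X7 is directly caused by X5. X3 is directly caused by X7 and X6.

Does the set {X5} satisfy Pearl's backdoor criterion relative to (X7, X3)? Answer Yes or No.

Backdoor paths from X7 to X3 (paths whose first edge points into X7):
  P1: X7 <- X5 -> X6 -> X3
Condition 1 (no descendant of X7 in the set): holds — descendants of X7 are {X3}; none are in {X5}.
Condition 2 (every backdoor path blocked by {X5}):
  P1: blocked at fork node X5 ∈ conditioning set.
{X5} satisfies the backdoor criterion.

Yes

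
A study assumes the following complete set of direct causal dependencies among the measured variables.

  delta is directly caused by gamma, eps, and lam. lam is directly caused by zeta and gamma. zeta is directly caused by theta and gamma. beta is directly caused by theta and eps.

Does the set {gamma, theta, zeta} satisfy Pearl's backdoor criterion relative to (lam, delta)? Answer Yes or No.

Yes

Backdoor paths from lam to delta (paths whose first edge points into lam):
  P1: lam <- gamma -> zeta <- theta -> beta <- eps -> delta
  P2: lam <- gamma -> delta
  P3: lam <- zeta <- theta -> beta <- eps -> delta
  P4: lam <- zeta <- gamma -> delta
Condition 1 (no descendant of lam in the set): holds — descendants of lam are {delta}; none are in {gamma, theta, zeta}.
Condition 2 (every backdoor path blocked by {gamma, theta, zeta}):
  P1: blocked at fork node gamma ∈ conditioning set.
  P2: blocked at fork node gamma ∈ conditioning set.
  P3: blocked at chain node zeta ∈ conditioning set.
  P4: blocked at chain node zeta ∈ conditioning set.
{gamma, theta, zeta} satisfies the backdoor criterion.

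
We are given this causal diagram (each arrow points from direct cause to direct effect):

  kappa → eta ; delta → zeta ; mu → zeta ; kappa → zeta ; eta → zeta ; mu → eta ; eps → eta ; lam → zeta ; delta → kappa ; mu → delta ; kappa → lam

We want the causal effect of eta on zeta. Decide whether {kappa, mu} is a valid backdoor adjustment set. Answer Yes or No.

Backdoor paths from eta to zeta (paths whose first edge points into eta):
  P1: eta <- mu -> delta -> kappa -> lam -> zeta
  P2: eta <- mu -> delta -> kappa -> zeta
  P3: eta <- mu -> delta -> zeta
  P4: eta <- mu -> zeta
  P5: eta <- kappa <- delta <- mu -> zeta
  P6: eta <- kappa <- delta -> zeta
  P7: eta <- kappa -> lam -> zeta
  P8: eta <- kappa -> zeta
Condition 1 (no descendant of eta in the set): holds — descendants of eta are {zeta}; none are in {kappa, mu}.
Condition 2 (every backdoor path blocked by {kappa, mu}):
  P1: blocked at fork node mu ∈ conditioning set.
  P2: blocked at fork node mu ∈ conditioning set.
  P3: blocked at fork node mu ∈ conditioning set.
  P4: blocked at fork node mu ∈ conditioning set.
  P5: blocked at chain node kappa ∈ conditioning set.
  P6: blocked at chain node kappa ∈ conditioning set.
  P7: blocked at fork node kappa ∈ conditioning set.
  P8: blocked at fork node kappa ∈ conditioning set.
{kappa, mu} satisfies the backdoor criterion.

Yes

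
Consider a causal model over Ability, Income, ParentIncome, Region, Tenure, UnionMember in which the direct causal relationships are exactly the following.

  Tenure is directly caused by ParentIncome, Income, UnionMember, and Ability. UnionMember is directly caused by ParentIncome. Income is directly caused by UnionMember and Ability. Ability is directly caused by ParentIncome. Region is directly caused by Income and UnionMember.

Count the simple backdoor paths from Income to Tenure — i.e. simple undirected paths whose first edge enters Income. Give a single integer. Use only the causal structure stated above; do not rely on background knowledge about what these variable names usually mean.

6

A backdoor path from Income to Tenure is any simple undirected path whose first edge points into Income (i.e. leaves Income via a parent).
Parents of Income: {Ability, UnionMember}.
Enumerating:
  P1: Income <- Ability <- ParentIncome -> UnionMember -> Tenure
  P2: Income <- Ability <- ParentIncome -> Tenure
  P3: Income <- Ability -> Tenure
  P4: Income <- UnionMember <- ParentIncome -> Ability -> Tenure
  P5: Income <- UnionMember <- ParentIncome -> Tenure
  P6: Income <- UnionMember -> Tenure
That exhausts the simple backdoor paths. Count: 6.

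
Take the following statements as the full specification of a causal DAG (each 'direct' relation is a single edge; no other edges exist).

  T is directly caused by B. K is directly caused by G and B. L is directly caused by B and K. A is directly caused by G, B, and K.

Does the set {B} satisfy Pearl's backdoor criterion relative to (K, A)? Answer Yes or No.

Backdoor paths from K to A (paths whose first edge points into K):
  P1: K <- G -> A
  P2: K <- B -> A
Condition 1 (no descendant of K in the set): holds — descendants of K are {A, L}; none are in {B}.
Condition 2 (every backdoor path blocked by {B}):
  P1: open — no interior node is in the conditioning set.
  P2: blocked at fork node B ∈ conditioning set.
{B} does not satisfy the backdoor criterion.

No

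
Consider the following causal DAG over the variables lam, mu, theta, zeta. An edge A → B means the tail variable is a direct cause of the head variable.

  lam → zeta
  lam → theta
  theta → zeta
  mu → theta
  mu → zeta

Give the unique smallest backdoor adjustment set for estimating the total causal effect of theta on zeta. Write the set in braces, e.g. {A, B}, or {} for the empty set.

{lam, mu}

Variables eligible for adjustment (non-descendants of theta, excluding theta and zeta): {lam, mu}.
Backdoor paths from theta to zeta:
  P1: theta <- mu -> zeta
  P2: theta <- lam -> zeta
The empty set is not sufficient: P1 (theta <- mu -> zeta) has no collider blocking it and no conditioned non-collider, so it is open.
Try {lam, mu}:
  P1: blocked at fork node mu ∈ conditioning set.
  P2: blocked at fork node lam ∈ conditioning set.
{lam, mu} contains no descendant of theta and blocks every backdoor path.
Every element of {lam, mu} is needed (dropping lam leaves P2 open; dropping mu leaves P1 open), so no proper subset is valid.
Among all size-2 subsets of the eligible variables, only {lam, mu} blocks every backdoor path, so it is the unique smallest valid adjustment set.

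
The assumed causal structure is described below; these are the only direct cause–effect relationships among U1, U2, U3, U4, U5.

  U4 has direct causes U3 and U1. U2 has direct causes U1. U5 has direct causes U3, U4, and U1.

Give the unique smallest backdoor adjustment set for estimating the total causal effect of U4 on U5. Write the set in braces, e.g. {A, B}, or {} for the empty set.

Variables eligible for adjustment (non-descendants of U4, excluding U4 and U5): {U1, U2, U3}.
Backdoor paths from U4 to U5:
  P1: U4 <- U3 -> U5
  P2: U4 <- U1 -> U5
The empty set is not sufficient: P1 (U4 <- U3 -> U5) has no collider blocking it and no conditioned non-collider, so it is open.
Try {U1, U3}:
  P1: blocked at fork node U3 ∈ conditioning set.
  P2: blocked at fork node U1 ∈ conditioning set.
{U1, U3} contains no descendant of U4 and blocks every backdoor path.
Every element of {U1, U3} is needed (dropping U1 leaves P2 open; dropping U3 leaves P1 open), so no proper subset is valid.
Among all size-2 subsets of the eligible variables, only {U1, U3} blocks every backdoor path, so it is the unique smallest valid adjustment set.

{U1, U3}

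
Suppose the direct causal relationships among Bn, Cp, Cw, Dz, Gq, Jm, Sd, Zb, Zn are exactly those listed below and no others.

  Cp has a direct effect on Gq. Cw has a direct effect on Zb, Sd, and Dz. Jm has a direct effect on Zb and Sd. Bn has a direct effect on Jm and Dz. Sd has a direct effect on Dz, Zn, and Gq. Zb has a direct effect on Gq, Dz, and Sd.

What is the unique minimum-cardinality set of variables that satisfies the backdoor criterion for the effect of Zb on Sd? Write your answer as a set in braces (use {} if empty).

{Cw, Jm}

Variables eligible for adjustment (non-descendants of Zb, excluding Zb and Sd): {Bn, Cp, Cw, Jm}.
Backdoor paths from Zb to Sd:
  P1: Zb <- Jm <- Bn -> Dz <- Cw -> Sd
  P2: Zb <- Jm <- Bn -> Dz <- Sd
  P3: Zb <- Jm -> Sd
  P4: Zb <- Cw -> Sd
  P5: Zb <- Cw -> Dz <- Bn -> Jm -> Sd
  P6: Zb <- Cw -> Dz <- Sd
The empty set is not sufficient: P3 (Zb <- Jm -> Sd) has no collider blocking it and no conditioned non-collider, so it is open.
Try {Cw, Jm}:
  P1: blocked at chain node Jm ∈ conditioning set.
  P2: blocked at chain node Jm ∈ conditioning set.
  P3: blocked at fork node Jm ∈ conditioning set.
  P4: blocked at fork node Cw ∈ conditioning set.
  P5: blocked at fork node Cw ∈ conditioning set.
  P6: blocked at fork node Cw ∈ conditioning set.
{Cw, Jm} contains no descendant of Zb and blocks every backdoor path.
Every element of {Cw, Jm} is needed (dropping Cw leaves P4 open; dropping Jm leaves P3 open), so no proper subset is valid.
Among all size-2 subsets of the eligible variables, only {Cw, Jm} blocks every backdoor path, so it is the unique smallest valid adjustment set.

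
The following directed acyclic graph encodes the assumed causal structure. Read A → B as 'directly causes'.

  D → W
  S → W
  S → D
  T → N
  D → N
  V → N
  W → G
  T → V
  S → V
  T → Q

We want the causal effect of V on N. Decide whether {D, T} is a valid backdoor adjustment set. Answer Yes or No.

Backdoor paths from V to N (paths whose first edge points into V):
  P1: V <- S -> D -> N
  P2: V <- S -> W <- D -> N
  P3: V <- T -> N
Condition 1 (no descendant of V in the set): holds — descendants of V are {N}; none are in {D, T}.
Condition 2 (every backdoor path blocked by {D, T}):
  P1: blocked at chain node D ∈ conditioning set.
  P2: blocked at collider W (neither it nor any descendant is in the conditioning set).
  P3: blocked at fork node T ∈ conditioning set.
{D, T} satisfies the backdoor criterion.

Yes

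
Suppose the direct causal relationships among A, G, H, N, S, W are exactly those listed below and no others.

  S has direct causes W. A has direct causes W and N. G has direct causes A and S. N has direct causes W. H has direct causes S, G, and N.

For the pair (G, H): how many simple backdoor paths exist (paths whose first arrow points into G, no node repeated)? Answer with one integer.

7

A backdoor path from G to H is any simple undirected path whose first edge points into G (i.e. leaves G via a parent).
Parents of G: {A, S}.
Enumerating:
  P1: G <- S <- W -> N -> H
  P2: G <- S <- W -> A <- N -> H
  P3: G <- S -> H
  P4: G <- A <- W -> S -> H
  P5: G <- A <- W -> N -> H
  P6: G <- A <- N <- W -> S -> H
  P7: G <- A <- N -> H
That exhausts the simple backdoor paths. Count: 7.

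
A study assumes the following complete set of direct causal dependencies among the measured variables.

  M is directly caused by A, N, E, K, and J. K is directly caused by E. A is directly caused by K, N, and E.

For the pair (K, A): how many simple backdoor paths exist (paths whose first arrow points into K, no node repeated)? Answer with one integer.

3

A backdoor path from K to A is any simple undirected path whose first edge points into K (i.e. leaves K via a parent).
Parents of K: {E}.
Enumerating:
  P1: K <- E -> A
  P2: K <- E -> M <- N -> A
  P3: K <- E -> M <- A
That exhausts the simple backdoor paths. Count: 3.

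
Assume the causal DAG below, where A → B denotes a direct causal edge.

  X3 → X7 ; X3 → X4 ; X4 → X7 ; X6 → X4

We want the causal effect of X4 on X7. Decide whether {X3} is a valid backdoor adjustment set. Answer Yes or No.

Yes

Backdoor paths from X4 to X7 (paths whose first edge points into X4):
  P1: X4 <- X3 -> X7
Condition 1 (no descendant of X4 in the set): holds — descendants of X4 are {X7}; none are in {X3}.
Condition 2 (every backdoor path blocked by {X3}):
  P1: blocked at fork node X3 ∈ conditioning set.
{X3} satisfies the backdoor criterion.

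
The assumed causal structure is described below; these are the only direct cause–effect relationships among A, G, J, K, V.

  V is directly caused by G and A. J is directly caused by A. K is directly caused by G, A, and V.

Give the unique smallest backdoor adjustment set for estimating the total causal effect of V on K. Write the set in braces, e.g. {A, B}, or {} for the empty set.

Variables eligible for adjustment (non-descendants of V, excluding V and K): {A, G, J}.
Backdoor paths from V to K:
  P1: V <- A -> K
  P2: V <- G -> K
The empty set is not sufficient: P1 (V <- A -> K) has no collider blocking it and no conditioned non-collider, so it is open.
Try {A, G}:
  P1: blocked at fork node A ∈ conditioning set.
  P2: blocked at fork node G ∈ conditioning set.
{A, G} contains no descendant of V and blocks every backdoor path.
Every element of {A, G} is needed (dropping A leaves P1 open; dropping G leaves P2 open), so no proper subset is valid.
Among all size-2 subsets of the eligible variables, only {A, G} blocks every backdoor path, so it is the unique smallest valid adjustment set.

{A, G}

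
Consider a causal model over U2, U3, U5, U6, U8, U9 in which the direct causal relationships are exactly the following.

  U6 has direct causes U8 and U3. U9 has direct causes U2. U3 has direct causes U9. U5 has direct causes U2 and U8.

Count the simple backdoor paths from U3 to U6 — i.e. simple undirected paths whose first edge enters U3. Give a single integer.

1

A backdoor path from U3 to U6 is any simple undirected path whose first edge points into U3 (i.e. leaves U3 via a parent).
Parents of U3: {U9}.
Enumerating:
  P1: U3 <- U9 <- U2 -> U5 <- U8 -> U6
That exhausts the simple backdoor paths. Count: 1.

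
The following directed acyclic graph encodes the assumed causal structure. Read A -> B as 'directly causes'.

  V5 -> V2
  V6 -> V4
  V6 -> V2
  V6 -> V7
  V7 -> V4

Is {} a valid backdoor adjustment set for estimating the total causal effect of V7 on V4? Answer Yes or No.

No

Backdoor paths from V7 to V4 (paths whose first edge points into V7):
  P1: V7 <- V6 -> V4
Condition 1 (no descendant of V7 in the set): holds — descendants of V7 are {V4}; none are in {}.
Condition 2 (every backdoor path blocked by {}):
  P1: open — no interior node is in the conditioning set.
{} does not satisfy the backdoor criterion.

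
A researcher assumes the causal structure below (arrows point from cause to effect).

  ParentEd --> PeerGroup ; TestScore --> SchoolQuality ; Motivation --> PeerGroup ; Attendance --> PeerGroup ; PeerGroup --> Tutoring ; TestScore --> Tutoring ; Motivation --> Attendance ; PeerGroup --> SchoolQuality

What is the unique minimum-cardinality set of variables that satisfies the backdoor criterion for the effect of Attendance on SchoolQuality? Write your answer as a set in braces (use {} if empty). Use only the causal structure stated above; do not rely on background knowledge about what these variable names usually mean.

Variables eligible for adjustment (non-descendants of Attendance, excluding Attendance and SchoolQuality): {Motivation, ParentEd, TestScore}.
Backdoor paths from Attendance to SchoolQuality:
  P1: Attendance <- Motivation -> PeerGroup -> Tutoring <- TestScore -> SchoolQuality
  P2: Attendance <- Motivation -> PeerGroup -> SchoolQuality
The empty set is not sufficient: P2 (Attendance <- Motivation -> PeerGroup -> SchoolQuality) has no collider blocking it and no conditioned non-collider, so it is open.
Try {Motivation}:
  P1: blocked at fork node Motivation ∈ conditioning set.
  P2: blocked at fork node Motivation ∈ conditioning set.
{Motivation} contains no descendant of Attendance and blocks every backdoor path.
No other singleton works — e.g. {TestScore} leaves P2 open — so {Motivation} is the unique smallest valid adjustment set.

{Motivation}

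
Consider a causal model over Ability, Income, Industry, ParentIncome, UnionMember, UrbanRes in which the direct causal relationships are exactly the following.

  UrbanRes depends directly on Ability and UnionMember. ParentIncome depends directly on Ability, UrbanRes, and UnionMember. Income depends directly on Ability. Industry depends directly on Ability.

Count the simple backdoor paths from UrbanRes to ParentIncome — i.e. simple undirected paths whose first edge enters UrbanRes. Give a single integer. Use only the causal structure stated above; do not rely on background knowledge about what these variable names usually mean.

A backdoor path from UrbanRes to ParentIncome is any simple undirected path whose first edge points into UrbanRes (i.e. leaves UrbanRes via a parent).
Parents of UrbanRes: {Ability, UnionMember}.
Enumerating:
  P1: UrbanRes <- UnionMember -> ParentIncome
  P2: UrbanRes <- Ability -> ParentIncome
That exhausts the simple backdoor paths. Count: 2.

2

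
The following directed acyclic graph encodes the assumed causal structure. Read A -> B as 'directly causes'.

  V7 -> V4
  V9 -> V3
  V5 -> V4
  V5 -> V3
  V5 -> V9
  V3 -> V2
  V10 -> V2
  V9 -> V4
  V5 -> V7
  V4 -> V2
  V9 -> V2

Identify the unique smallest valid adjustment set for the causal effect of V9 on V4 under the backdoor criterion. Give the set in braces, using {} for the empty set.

{V5}

Variables eligible for adjustment (non-descendants of V9, excluding V9 and V4): {V10, V5, V7}.
Backdoor paths from V9 to V4:
  P1: V9 <- V5 -> V7 -> V4
  P2: V9 <- V5 -> V3 -> V2 <- V4
  P3: V9 <- V5 -> V4
The empty set is not sufficient: P1 (V9 <- V5 -> V7 -> V4) has no collider blocking it and no conditioned non-collider, so it is open.
Try {V5}:
  P1: blocked at fork node V5 ∈ conditioning set.
  P2: blocked at fork node V5 ∈ conditioning set.
  P3: blocked at fork node V5 ∈ conditioning set.
{V5} contains no descendant of V9 and blocks every backdoor path.
No other singleton works — e.g. {V7} leaves P3 open — so {V5} is the unique smallest valid adjustment set.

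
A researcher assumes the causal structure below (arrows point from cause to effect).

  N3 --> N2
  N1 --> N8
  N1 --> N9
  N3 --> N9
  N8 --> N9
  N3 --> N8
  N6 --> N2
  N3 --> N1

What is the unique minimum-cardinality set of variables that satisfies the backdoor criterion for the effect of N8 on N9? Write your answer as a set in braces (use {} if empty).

Variables eligible for adjustment (non-descendants of N8, excluding N8 and N9): {N1, N2, N3, N6}.
Backdoor paths from N8 to N9:
  P1: N8 <- N3 -> N1 -> N9
  P2: N8 <- N3 -> N9
  P3: N8 <- N1 <- N3 -> N9
  P4: N8 <- N1 -> N9
The empty set is not sufficient: P1 (N8 <- N3 -> N1 -> N9) has no collider blocking it and no conditioned non-collider, so it is open.
Try {N1, N3}:
  P1: blocked at fork node N3 ∈ conditioning set.
  P2: blocked at fork node N3 ∈ conditioning set.
  P3: blocked at chain node N1 ∈ conditioning set.
  P4: blocked at fork node N1 ∈ conditioning set.
{N1, N3} contains no descendant of N8 and blocks every backdoor path.
Every element of {N1, N3} is needed (dropping N1 leaves P4 open; dropping N3 leaves P2 open), so no proper subset is valid.
Among all size-2 subsets of the eligible variables, only {N1, N3} blocks every backdoor path, so it is the unique smallest valid adjustment set.

{N1, N3}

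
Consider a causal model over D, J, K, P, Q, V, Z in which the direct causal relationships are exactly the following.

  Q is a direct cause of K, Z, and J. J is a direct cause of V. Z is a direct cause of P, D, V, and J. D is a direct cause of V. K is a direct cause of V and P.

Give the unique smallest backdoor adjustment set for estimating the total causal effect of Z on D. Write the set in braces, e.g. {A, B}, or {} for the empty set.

{}

Variables eligible for adjustment (non-descendants of Z, excluding Z and D): {K, Q}.
Backdoor paths from Z to D:
  P1: Z <- Q -> J -> V <- D
  P2: Z <- Q -> K -> V <- D
Each backdoor path contains an unconditioned collider, so every path is already blocked with the empty conditioning set:
  P1: blocked at collider V (neither it nor any descendant is in the conditioning set).
  P2: blocked at collider V (neither it nor any descendant is in the conditioning set).
The empty set is therefore the unique smallest valid set.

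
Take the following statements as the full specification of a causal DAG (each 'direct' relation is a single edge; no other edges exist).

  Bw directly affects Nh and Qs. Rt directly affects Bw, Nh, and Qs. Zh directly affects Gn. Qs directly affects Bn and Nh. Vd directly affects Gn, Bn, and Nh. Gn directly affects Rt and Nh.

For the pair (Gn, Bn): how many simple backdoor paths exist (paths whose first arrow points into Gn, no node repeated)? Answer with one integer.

6

A backdoor path from Gn to Bn is any simple undirected path whose first edge points into Gn (i.e. leaves Gn via a parent).
Parents of Gn: {Vd, Zh}.
Enumerating:
  P1: Gn <- Vd -> Nh <- Rt -> Bw -> Qs -> Bn
  P2: Gn <- Vd -> Nh <- Rt -> Qs -> Bn
  P3: Gn <- Vd -> Nh <- Bw <- Rt -> Qs -> Bn
  P4: Gn <- Vd -> Nh <- Bw -> Qs -> Bn
  P5: Gn <- Vd -> Nh <- Qs -> Bn
  P6: Gn <- Vd -> Bn
That exhausts the simple backdoor paths. Count: 6.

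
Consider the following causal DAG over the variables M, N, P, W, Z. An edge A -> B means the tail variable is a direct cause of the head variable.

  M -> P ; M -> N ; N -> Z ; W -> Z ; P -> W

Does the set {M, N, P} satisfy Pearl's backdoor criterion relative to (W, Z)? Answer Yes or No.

Backdoor paths from W to Z (paths whose first edge points into W):
  P1: W <- P <- M -> N -> Z
Condition 1 (no descendant of W in the set): holds — descendants of W are {Z}; none are in {M, N, P}.
Condition 2 (every backdoor path blocked by {M, N, P}):
  P1: blocked at chain node P ∈ conditioning set.
{M, N, P} satisfies the backdoor criterion.

Yes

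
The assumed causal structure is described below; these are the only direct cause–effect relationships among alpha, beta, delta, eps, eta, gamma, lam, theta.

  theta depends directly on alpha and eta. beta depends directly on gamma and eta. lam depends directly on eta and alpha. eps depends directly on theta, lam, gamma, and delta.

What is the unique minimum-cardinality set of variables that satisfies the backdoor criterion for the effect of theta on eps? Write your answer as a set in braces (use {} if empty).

{lam}

Variables eligible for adjustment (non-descendants of theta, excluding theta and eps): {alpha, beta, delta, eta, gamma, lam}.
Backdoor paths from theta to eps:
  P1: theta <- eta -> beta <- gamma -> eps
  P2: theta <- eta -> lam -> eps
  P3: theta <- alpha -> lam <- eta -> beta <- gamma -> eps
  P4: theta <- alpha -> lam -> eps
The empty set is not sufficient: P2 (theta <- eta -> lam -> eps) has no collider blocking it and no conditioned non-collider, so it is open.
Try {lam}:
  P1: blocked at collider beta (neither it nor any descendant is in the conditioning set).
  P2: blocked at chain node lam ∈ conditioning set.
  P3: blocked at collider beta (neither it nor any descendant is in the conditioning set).
  P4: blocked at chain node lam ∈ conditioning set.
{lam} contains no descendant of theta and blocks every backdoor path.
No other singleton works — e.g. {eta} leaves P4 open — so {lam} is the unique smallest valid adjustment set.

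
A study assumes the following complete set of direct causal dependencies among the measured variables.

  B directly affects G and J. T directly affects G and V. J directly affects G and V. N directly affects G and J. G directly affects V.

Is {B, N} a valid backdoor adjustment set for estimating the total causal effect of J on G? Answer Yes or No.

Backdoor paths from J to G (paths whose first edge points into J):
  P1: J <- N -> G
  P2: J <- B -> G
Condition 1 (no descendant of J in the set): holds — descendants of J are {G, V}; none are in {B, N}.
Condition 2 (every backdoor path blocked by {B, N}):
  P1: blocked at fork node N ∈ conditioning set.
  P2: blocked at fork node B ∈ conditioning set.
{B, N} satisfies the backdoor criterion.

Yes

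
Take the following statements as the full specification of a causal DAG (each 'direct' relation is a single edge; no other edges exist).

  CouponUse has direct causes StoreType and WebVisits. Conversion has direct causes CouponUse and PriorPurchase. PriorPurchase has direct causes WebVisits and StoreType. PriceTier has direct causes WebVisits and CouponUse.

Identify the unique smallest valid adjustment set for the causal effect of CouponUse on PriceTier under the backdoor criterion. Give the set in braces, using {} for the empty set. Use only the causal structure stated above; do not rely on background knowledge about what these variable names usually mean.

{WebVisits}

Variables eligible for adjustment (non-descendants of CouponUse, excluding CouponUse and PriceTier): {PriorPurchase, StoreType, WebVisits}.
Backdoor paths from CouponUse to PriceTier:
  P1: CouponUse <- WebVisits -> PriceTier
  P2: CouponUse <- StoreType -> PriorPurchase <- WebVisits -> PriceTier
The empty set is not sufficient: P1 (CouponUse <- WebVisits -> PriceTier) has no collider blocking it and no conditioned non-collider, so it is open.
Try {WebVisits}:
  P1: blocked at fork node WebVisits ∈ conditioning set.
  P2: blocked at collider PriorPurchase (neither it nor any descendant is in the conditioning set).
{WebVisits} contains no descendant of CouponUse and blocks every backdoor path.
No other singleton works — e.g. {StoreType} leaves P1 open — so {WebVisits} is the unique smallest valid adjustment set.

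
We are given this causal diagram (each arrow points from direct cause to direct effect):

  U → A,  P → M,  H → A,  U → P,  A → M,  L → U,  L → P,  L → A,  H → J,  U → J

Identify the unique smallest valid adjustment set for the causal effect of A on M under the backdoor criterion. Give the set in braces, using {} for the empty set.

Variables eligible for adjustment (non-descendants of A, excluding A and M): {H, J, L, P, U}.
Backdoor paths from A to M:
  P1: A <- L -> U -> P -> M
  P2: A <- L -> P -> M
  P3: A <- U <- L -> P -> M
  P4: A <- U -> P -> M
  P5: A <- H -> J <- U <- L -> P -> M
  P6: A <- H -> J <- U -> P -> M
The empty set is not sufficient: P1 (A <- L -> U -> P -> M) has no collider blocking it and no conditioned non-collider, so it is open.
Try {P}:
  P1: blocked at chain node P ∈ conditioning set.
  P2: blocked at chain node P ∈ conditioning set.
  P3: blocked at chain node P ∈ conditioning set.
  P4: blocked at chain node P ∈ conditioning set.
  P5: blocked at collider J (neither it nor any descendant is in the conditioning set).
  P6: blocked at collider J (neither it nor any descendant is in the conditioning set).
{P} contains no descendant of A and blocks every backdoor path.
No other singleton works — e.g. {L} leaves P4 open — so {P} is the unique smallest valid adjustment set.

{P}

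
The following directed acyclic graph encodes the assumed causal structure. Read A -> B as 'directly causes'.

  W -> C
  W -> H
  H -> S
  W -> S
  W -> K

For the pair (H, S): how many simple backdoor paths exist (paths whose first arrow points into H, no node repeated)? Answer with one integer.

A backdoor path from H to S is any simple undirected path whose first edge points into H (i.e. leaves H via a parent).
Parents of H: {W}.
Enumerating:
  P1: H <- W -> S
That exhausts the simple backdoor paths. Count: 1.

1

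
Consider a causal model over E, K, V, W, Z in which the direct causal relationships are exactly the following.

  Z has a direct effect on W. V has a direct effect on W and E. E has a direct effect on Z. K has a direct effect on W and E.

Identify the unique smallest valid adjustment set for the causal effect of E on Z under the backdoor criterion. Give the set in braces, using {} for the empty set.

Variables eligible for adjustment (non-descendants of E, excluding E and Z): {K, V}.
Backdoor paths from E to Z:
  P1: E <- K -> W <- Z
  P2: E <- V -> W <- Z
Each backdoor path contains an unconditioned collider, so every path is already blocked with the empty conditioning set:
  P1: blocked at collider W (neither it nor any descendant is in the conditioning set).
  P2: blocked at collider W (neither it nor any descendant is in the conditioning set).
The empty set is therefore the unique smallest valid set.

{}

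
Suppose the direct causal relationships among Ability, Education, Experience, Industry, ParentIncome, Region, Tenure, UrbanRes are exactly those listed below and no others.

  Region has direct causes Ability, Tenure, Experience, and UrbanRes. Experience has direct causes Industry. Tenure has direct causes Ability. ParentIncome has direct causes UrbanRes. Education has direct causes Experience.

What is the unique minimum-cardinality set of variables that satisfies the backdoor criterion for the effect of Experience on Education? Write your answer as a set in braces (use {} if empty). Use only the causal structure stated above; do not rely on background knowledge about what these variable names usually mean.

{}

Variables eligible for adjustment (non-descendants of Experience, excluding Experience and Education): {Ability, Industry, ParentIncome, Tenure, UrbanRes}.
Backdoor paths from Experience to Education:
  (none)
With no backdoor paths the empty set already satisfies the criterion, and it is trivially minimal.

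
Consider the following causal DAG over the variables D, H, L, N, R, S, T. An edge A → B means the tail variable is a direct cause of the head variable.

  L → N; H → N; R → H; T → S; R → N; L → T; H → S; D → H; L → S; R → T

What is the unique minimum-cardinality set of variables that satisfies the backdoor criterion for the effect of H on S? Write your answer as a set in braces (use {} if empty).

Variables eligible for adjustment (non-descendants of H, excluding H and S): {D, L, R, T}.
Backdoor paths from H to S:
  P1: H <- R -> T <- L -> S
  P2: H <- R -> T -> S
  P3: H <- R -> N <- L -> T -> S
  P4: H <- R -> N <- L -> S
The empty set is not sufficient: P2 (H <- R -> T -> S) has no collider blocking it and no conditioned non-collider, so it is open.
Try {R}:
  P1: blocked at fork node R ∈ conditioning set.
  P2: blocked at fork node R ∈ conditioning set.
  P3: blocked at fork node R ∈ conditioning set.
  P4: blocked at fork node R ∈ conditioning set.
{R} contains no descendant of H and blocks every backdoor path.
No other singleton works — e.g. {L} leaves P2 open — so {R} is the unique smallest valid adjustment set.

{R}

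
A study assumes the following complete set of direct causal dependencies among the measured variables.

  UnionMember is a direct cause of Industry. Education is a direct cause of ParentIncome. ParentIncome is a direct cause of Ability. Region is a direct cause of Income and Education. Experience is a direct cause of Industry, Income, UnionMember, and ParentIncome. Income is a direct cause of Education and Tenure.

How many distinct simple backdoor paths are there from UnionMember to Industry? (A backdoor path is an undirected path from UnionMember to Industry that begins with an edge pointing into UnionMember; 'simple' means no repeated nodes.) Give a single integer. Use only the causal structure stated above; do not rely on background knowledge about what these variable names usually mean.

A backdoor path from UnionMember to Industry is any simple undirected path whose first edge points into UnionMember (i.e. leaves UnionMember via a parent).
Parents of UnionMember: {Experience}.
Enumerating:
  P1: UnionMember <- Experience -> Industry
That exhausts the simple backdoor paths. Count: 1.

1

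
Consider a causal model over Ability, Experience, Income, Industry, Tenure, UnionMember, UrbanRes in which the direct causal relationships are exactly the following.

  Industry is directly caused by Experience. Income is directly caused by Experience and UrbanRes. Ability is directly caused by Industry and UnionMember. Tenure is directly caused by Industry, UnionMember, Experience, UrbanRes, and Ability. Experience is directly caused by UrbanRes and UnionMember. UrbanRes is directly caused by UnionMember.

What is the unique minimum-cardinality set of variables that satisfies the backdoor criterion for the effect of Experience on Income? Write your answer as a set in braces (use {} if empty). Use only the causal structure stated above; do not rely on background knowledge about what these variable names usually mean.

{UrbanRes}

Variables eligible for adjustment (non-descendants of Experience, excluding Experience and Income): {UnionMember, UrbanRes}.
Backdoor paths from Experience to Income:
  P1: Experience <- UnionMember -> UrbanRes -> Income
  P2: Experience <- UnionMember -> Ability <- Industry -> Tenure <- UrbanRes -> Income
  P3: Experience <- UnionMember -> Ability -> Tenure <- UrbanRes -> Income
  P4: Experience <- UnionMember -> Tenure <- UrbanRes -> Income
  P5: Experience <- UrbanRes -> Income
The empty set is not sufficient: P1 (Experience <- UnionMember -> UrbanRes -> Income) has no collider blocking it and no conditioned non-collider, so it is open.
Try {UrbanRes}:
  P1: blocked at chain node UrbanRes ∈ conditioning set.
  P2: blocked at collider Ability (neither it nor any descendant is in the conditioning set).
  P3: blocked at collider Tenure (neither it nor any descendant is in the conditioning set).
  P4: blocked at collider Tenure (neither it nor any descendant is in the conditioning set).
  P5: blocked at fork node UrbanRes ∈ conditioning set.
{UrbanRes} contains no descendant of Experience and blocks every backdoor path.
No other singleton works — e.g. {UnionMember} leaves P5 open — so {UrbanRes} is the unique smallest valid adjustment set.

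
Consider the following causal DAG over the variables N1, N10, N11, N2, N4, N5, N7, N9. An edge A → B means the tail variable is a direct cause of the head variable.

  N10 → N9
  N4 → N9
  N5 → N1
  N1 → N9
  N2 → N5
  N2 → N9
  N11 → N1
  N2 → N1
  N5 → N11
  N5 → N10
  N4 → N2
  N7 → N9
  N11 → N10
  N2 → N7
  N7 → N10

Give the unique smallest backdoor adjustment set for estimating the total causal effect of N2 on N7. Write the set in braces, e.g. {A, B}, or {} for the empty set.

{}

Variables eligible for adjustment (non-descendants of N2, excluding N2 and N7): {N4}.
Backdoor paths from N2 to N7:
  P1: N2 <- N4 -> N9 <- N7
  P2: N2 <- N4 -> N9 <- N1 <- N5 -> N11 -> N10 <- N7
  P3: N2 <- N4 -> N9 <- N1 <- N5 -> N10 <- N7
  P4: N2 <- N4 -> N9 <- N1 <- N11 <- N5 -> N10 <- N7
  P5: N2 <- N4 -> N9 <- N1 <- N11 -> N10 <- N7
  P6: N2 <- N4 -> N9 <- N10 <- N7
Each backdoor path contains an unconditioned collider, so every path is already blocked with the empty conditioning set:
  P1: blocked at collider N9 (neither it nor any descendant is in the conditioning set).
  P2: blocked at collider N9 (neither it nor any descendant is in the conditioning set).
  P3: blocked at collider N9 (neither it nor any descendant is in the conditioning set).
  P4: blocked at collider N9 (neither it nor any descendant is in the conditioning set).
  P5: blocked at collider N9 (neither it nor any descendant is in the conditioning set).
  P6: blocked at collider N9 (neither it nor any descendant is in the conditioning set).
The empty set is therefore the unique smallest valid set.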